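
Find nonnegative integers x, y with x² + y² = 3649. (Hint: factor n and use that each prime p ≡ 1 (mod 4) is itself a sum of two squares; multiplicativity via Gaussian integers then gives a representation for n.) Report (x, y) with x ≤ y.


Step 1: Factor n = 3649 = 41 · 89.
Step 2: Check the mod-4 condition on each prime factor: 41 ≡ 1 (mod 4), exponent 1; 89 ≡ 1 (mod 4), exponent 1.
All primes ≡ 3 (mod 4) appear to even exponent (or don't appear), so by the two-squares theorem n IS expressible as a sum of two squares.
Step 3: Build a representation. Here n = 41 · 89 is a product of primes ≡ 1 (mod 4). Each prime p ≡ 1 (mod 4) is itself a sum of two squares; find a² by testing p − a² for a perfect square:
  41: 41 − 1² = 40, 41 − 2² = 37, 41 − 3² = 32, 41 − 4² = 25 = 5² ⇒ 41 = 4² + 5².
  89: 89 − 1² = 88, 89 − 2² = 85, 89 − 3² = 80, 89 − 4² = 73, 89 − 5² = 64 = 8² ⇒ 89 = 5² + 8².
  Combine using the Brahmagupta–Fibonacci identity (a² + b²)(c² + d²) = (ac − bd)² + (ad + bc)² = (ac + bd)² + (ad − bc)²:
  41 · 89 = 3649: from (4² + 5²)(5² + 8²), take (4·5 − 5·8, 4·8 + 5·5) = (20 − 40, 32 + 25) = (-20, 57); dropping signs (only squares matter) gives (20, 57); check 20² + 57² = 400 + 3249 = 3649 ✓.
Step 4: Order so x ≤ y and verify: 20² + 57² = 400 + 3249 = 3649 = n. ✓

n = 3649 = 20² + 57² (one valid representation with x ≤ y).


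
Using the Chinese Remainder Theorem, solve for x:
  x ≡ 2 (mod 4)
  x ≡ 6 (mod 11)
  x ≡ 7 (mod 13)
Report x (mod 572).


Moduli 4, 11, 13 are pairwise coprime; by CRT there is a unique solution modulo M = 4 · 11 · 13 = 572.
Solve pairwise, accumulating the modulus:
  Start with x ≡ 2 (mod 4).
  Combine with x ≡ 6 (mod 11): since gcd(4, 11) = 1, we get a unique residue mod 44.
    Write x = 2 + 4·t and substitute into x ≡ 6 (mod 11): 4·t ≡ 6 − 2 = 4 (mod 11).
    The inverse of 4 mod 11 is 3 (since 4·3 = 12 = 1·11 + 1), so t ≡ 3·4 = 12 ≡ 1 (mod 11).
    Then x = 2 + 4·1 = 6, valid modulo lcm(4, 11) = 44: x ≡ 6 (mod 44).
  Combine with x ≡ 7 (mod 13): since gcd(44, 13) = 1, we get a unique residue mod 572.
    Write x = 6 + 44·t and substitute into x ≡ 7 (mod 13): 44·t ≡ 7 − 6 = 1 (mod 13).
    Reduce coefficients mod 13: 5·t ≡ 1 (mod 13).
    The inverse of 5 mod 13 is 8 (since 5·8 = 40 = 3·13 + 1), so t ≡ 8·1 = 8 ≡ 8 (mod 13).
    Then x = 6 + 44·8 = 358, valid modulo lcm(44, 13) = 572: x ≡ 358 (mod 572).
Verify: 358 mod 4 = 2 ✓, 358 mod 11 = 6 ✓, 358 mod 13 = 7 ✓.

x ≡ 358 (mod 572).


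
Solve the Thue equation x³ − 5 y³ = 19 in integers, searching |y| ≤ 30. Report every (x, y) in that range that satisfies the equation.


The equation is x³ - 5y³ = 19. For fixed y, x³ = 5·y³ + 19, so a solution requires the RHS to be a perfect cube.
Strategy: iterate y from -30 to 30, compute RHS = 5·y³ + 19, and check whether it is a (positive or negative) perfect cube.
Check small values of y:
  y = 0: RHS = 19 is not a perfect cube.
  y = 1: RHS = 24 is not a perfect cube.
  y = -1: RHS = 14 is not a perfect cube.
  y = 2: RHS = 59 is not a perfect cube.
  y = -2: RHS = -21 is not a perfect cube.
  y = 3: RHS = 154 is not a perfect cube.
  y = -3: RHS = -116 is not a perfect cube.
Continuing the search up to |y| = 30 finds no solutions either.
No (x, y) in the scanned range satisfies the equation.

No integer solutions with |y| ≤ 30.


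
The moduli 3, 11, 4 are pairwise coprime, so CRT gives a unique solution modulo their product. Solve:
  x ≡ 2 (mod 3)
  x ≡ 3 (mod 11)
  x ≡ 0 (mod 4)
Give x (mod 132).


Moduli 3, 11, 4 are pairwise coprime; by CRT there is a unique solution modulo M = 3 · 11 · 4 = 132.
Solve pairwise, accumulating the modulus:
  Start with x ≡ 2 (mod 3).
  Combine with x ≡ 3 (mod 11): since gcd(3, 11) = 1, we get a unique residue mod 33.
    Write x = 2 + 3·t and substitute into x ≡ 3 (mod 11): 3·t ≡ 3 − 2 = 1 (mod 11).
    The inverse of 3 mod 11 is 4 (since 3·4 = 12 = 1·11 + 1), so t ≡ 4·1 = 4 ≡ 4 (mod 11).
    Then x = 2 + 3·4 = 14, valid modulo lcm(3, 11) = 33: x ≡ 14 (mod 33).
  Combine with x ≡ 0 (mod 4): since gcd(33, 4) = 1, we get a unique residue mod 132.
    Write x = 14 + 33·t and substitute into x ≡ 0 (mod 4): 33·t ≡ 0 − 14 = -14 (mod 4).
    Reduce coefficients mod 4: 1·t ≡ 2 (mod 4).
    So t ≡ 2 (mod 4).
    Then x = 14 + 33·2 = 80, valid modulo lcm(33, 4) = 132: x ≡ 80 (mod 132).
Verify: 80 mod 3 = 2 ✓, 80 mod 11 = 3 ✓, 80 mod 4 = 0 ✓.

x ≡ 80 (mod 132).


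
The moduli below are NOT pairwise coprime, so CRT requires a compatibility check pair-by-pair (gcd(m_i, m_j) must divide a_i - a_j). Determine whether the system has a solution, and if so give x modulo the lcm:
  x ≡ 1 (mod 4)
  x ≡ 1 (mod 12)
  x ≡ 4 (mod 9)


Moduli 4, 12, 9 are not pairwise coprime, so CRT works modulo lcm(m_i) when all pairwise compatibility conditions hold.
Pairwise compatibility: gcd(m_i, m_j) must divide a_i - a_j for every pair.
Merge one congruence at a time:
  Start: x ≡ 1 (mod 4).
  Combine with x ≡ 1 (mod 12): gcd(4, 12) = 4; 1 - 1 = 0, which IS divisible by 4, so compatible.
    Write x = 1 + 4·t and substitute into x ≡ 1 (mod 12): 4·t ≡ 1 − 1 = 0 (mod 12).
    Divide the congruence (and modulus) by g = 4: 1·t ≡ 0 (mod 3).
    So t ≡ 0 (mod 3).
    Then x = 1 + 4·0 = 1, valid modulo lcm(4, 12) = 12: x ≡ 1 (mod 12).
  Combine with x ≡ 4 (mod 9): gcd(12, 9) = 3; 4 - 1 = 3, which IS divisible by 3, so compatible.
    Write x = 1 + 12·t and substitute into x ≡ 4 (mod 9): 12·t ≡ 4 − 1 = 3 (mod 9).
    Divide the congruence (and modulus) by g = 3: 4·t ≡ 1 (mod 3).
    Reduce coefficients mod 3: 1·t ≡ 1 (mod 3).
    So t ≡ 1 (mod 3).
    Then x = 1 + 12·1 = 13, valid modulo lcm(12, 9) = 36: x ≡ 13 (mod 36).
Verify: 13 mod 4 = 1, 13 mod 12 = 1, 13 mod 9 = 4.

x ≡ 13 (mod 36).


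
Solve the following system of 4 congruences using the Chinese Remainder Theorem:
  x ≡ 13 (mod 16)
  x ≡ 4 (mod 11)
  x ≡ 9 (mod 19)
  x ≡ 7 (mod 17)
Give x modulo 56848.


Product of moduli M = 16 · 11 · 19 · 17 = 56848.
Merge one congruence at a time:
  Start: x ≡ 13 (mod 16).
  Combine with x ≡ 4 (mod 11); new modulus lcm = 176.
    Write x = 13 + 16·t and substitute into x ≡ 4 (mod 11): 16·t ≡ 4 − 13 = -9 (mod 11).
    Reduce coefficients mod 11: 5·t ≡ 2 (mod 11).
    The inverse of 5 mod 11 is 9 (since 5·9 = 45 = 4·11 + 1), so t ≡ 9·2 = 18 ≡ 7 (mod 11).
    Then x = 13 + 16·7 = 125, valid modulo lcm(16, 11) = 176: x ≡ 125 (mod 176).
  Combine with x ≡ 9 (mod 19); new modulus lcm = 3344.
    Write x = 125 + 176·t and substitute into x ≡ 9 (mod 19): 176·t ≡ 9 − 125 = -116 (mod 19).
    Reduce coefficients mod 19: 5·t ≡ 17 (mod 19).
    The inverse of 5 mod 19 is 4 (since 5·4 = 20 = 1·19 + 1), so t ≡ 4·17 = 68 ≡ 11 (mod 19).
    Then x = 125 + 176·11 = 2061, valid modulo lcm(176, 19) = 3344: x ≡ 2061 (mod 3344).
  Combine with x ≡ 7 (mod 17); new modulus lcm = 56848.
    Write x = 2061 + 3344·t and substitute into x ≡ 7 (mod 17): 3344·t ≡ 7 − 2061 = -2054 (mod 17).
    Reduce coefficients mod 17: 12·t ≡ 3 (mod 17).
    The inverse of 12 mod 17 is 10 (since 12·10 = 120 = 7·17 + 1), so t ≡ 10·3 = 30 ≡ 13 (mod 17).
    Then x = 2061 + 3344·13 = 45533, valid modulo lcm(3344, 17) = 56848: x ≡ 45533 (mod 56848).
Verify against each original: 45533 mod 16 = 13, 45533 mod 11 = 4, 45533 mod 19 = 9, 45533 mod 17 = 7.

x ≡ 45533 (mod 56848).


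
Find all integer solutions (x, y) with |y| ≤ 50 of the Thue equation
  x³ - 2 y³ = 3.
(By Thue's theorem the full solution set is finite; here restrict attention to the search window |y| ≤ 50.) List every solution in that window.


The equation is x³ - 2y³ = 3. For fixed y, x³ = 2·y³ + 3, so a solution requires the RHS to be a perfect cube.
Strategy: iterate y from -50 to 50, compute RHS = 2·y³ + 3, and check whether it is a (positive or negative) perfect cube.
Check small values of y:
  y = 0: RHS = 3 is not a perfect cube.
  y = 1: RHS = 5 is not a perfect cube.
  y = -1: RHS = 1 = (1)³ ⇒ x = 1 works.
  y = 2: RHS = 19 is not a perfect cube.
  y = -2: RHS = -13 is not a perfect cube.
  y = 3: RHS = 57 is not a perfect cube.
  y = -3: RHS = -51 is not a perfect cube.
Continuing, at y = -4: RHS = -125 = (-5)³ ⇒ x = -5 works.
Searching the remaining y in |y| ≤ 50 finds no further solutions.
Collected solutions: (1, -1), (-5, -4).

Solutions (with |y| ≤ 50): (1, -1), (-5, -4).


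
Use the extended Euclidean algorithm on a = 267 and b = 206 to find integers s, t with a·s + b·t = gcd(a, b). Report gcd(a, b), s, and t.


Euclidean algorithm on (267, 206) — divide until remainder is 0:
  267 = 1 · 206 + 61
  206 = 3 · 61 + 23
  61 = 2 · 23 + 15
  23 = 1 · 15 + 8
  15 = 1 · 8 + 7
  8 = 1 · 7 + 1
  7 = 7 · 1 + 0
gcd(267, 206) = 1.
Track Bezout coefficients alongside the remainders: start with r₀ = 267 = a·1 + b·0 (s = 1, t = 0) and r₁ = 206 = a·0 + b·1 (s = 0, t = 1); each new remainder r_{k+1} = r_{k-1} − q_k·r_k inherits s_{k+1} = s_{k-1} − q_k·s_k, t_{k+1} = t_{k-1} − q_k·t_k, so r_k = a·s_k + b·t_k at every step:
  q = 1: r = 61, s = 1 − 1·0 = 1, t = 0 − 1·1 = -1  (check: 267·1 + 206·(-1) = 61)
  q = 3: r = 23, s = 0 − 3·1 = -3, t = 1 − 3·(-1) = 4  (check: 267·(-3) + 206·4 = 23)
  q = 2: r = 15, s = 1 − 2·(-3) = 7, t = -1 − 2·4 = -9  (check: 267·7 + 206·(-9) = 15)
  q = 1: r = 8, s = -3 − 1·7 = -10, t = 4 − 1·(-9) = 13  (check: 267·(-10) + 206·13 = 8)
  q = 1: r = 7, s = 7 − 1·(-10) = 17, t = -9 − 1·13 = -22  (check: 267·17 + 206·(-22) = 7)
  q = 1: r = 1, s = -10 − 1·17 = -27, t = 13 − 1·(-22) = 35  (check: 267·(-27) + 206·35 = 1)
The row with r = 1 (the gcd) gives the Bezout coefficients s = -27, t = 35.
Result: 267 · (-27) + 206 · (35) = 1.

gcd(267, 206) = 1; s = -27, t = 35 (check: 267·(-27) + 206·35 = 1).


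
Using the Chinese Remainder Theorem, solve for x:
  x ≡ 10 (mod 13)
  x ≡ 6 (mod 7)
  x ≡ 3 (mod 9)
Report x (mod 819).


Moduli 13, 7, 9 are pairwise coprime; by CRT there is a unique solution modulo M = 13 · 7 · 9 = 819.
Solve pairwise, accumulating the modulus:
  Start with x ≡ 10 (mod 13).
  Combine with x ≡ 6 (mod 7): since gcd(13, 7) = 1, we get a unique residue mod 91.
    Write x = 10 + 13·t and substitute into x ≡ 6 (mod 7): 13·t ≡ 6 − 10 = -4 (mod 7).
    Reduce coefficients mod 7: 6·t ≡ 3 (mod 7).
    The inverse of 6 mod 7 is 6 (since 6·6 = 36 = 5·7 + 1), so t ≡ 6·3 = 18 ≡ 4 (mod 7).
    Then x = 10 + 13·4 = 62, valid modulo lcm(13, 7) = 91: x ≡ 62 (mod 91).
  Combine with x ≡ 3 (mod 9): since gcd(91, 9) = 1, we get a unique residue mod 819.
    Write x = 62 + 91·t and substitute into x ≡ 3 (mod 9): 91·t ≡ 3 − 62 = -59 (mod 9).
    Reduce coefficients mod 9: 1·t ≡ 4 (mod 9).
    So t ≡ 4 (mod 9).
    Then x = 62 + 91·4 = 426, valid modulo lcm(91, 9) = 819: x ≡ 426 (mod 819).
Verify: 426 mod 13 = 10 ✓, 426 mod 7 = 6 ✓, 426 mod 9 = 3 ✓.

x ≡ 426 (mod 819).


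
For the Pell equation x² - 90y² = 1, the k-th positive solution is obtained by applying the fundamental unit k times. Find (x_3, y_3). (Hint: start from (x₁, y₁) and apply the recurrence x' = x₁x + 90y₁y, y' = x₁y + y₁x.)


Step 1: Find the fundamental solution (x₁, y₁) of x² - 90y² = 1.
  Expand √90 as a continued fraction. a₀ = ⌊√90⌋ = 9; iterate m_{k+1} = d_k·a_k − m_k, d_{k+1} = (90 − m_{k+1}²)/d_k, a_{k+1} = ⌊(a₀ + m_{k+1})/d_{k+1}⌋ (starting m₀ = 0, d₀ = 1), with convergents p_k = a_k·p_{k-1} + p_{k-2}, q_k = a_k·q_{k-1} + q_{k-2} (p₋₁ = 1, q₋₁ = 0):
  k = 0: a₀ = 9; p₀/q₀ = 9/1; p₀² − 90·q₀² = 81 − 90 = -9.
  k = 1: m = 9, d = 9, a = ⌊(9 + 9)/9⌋ = 2; p/q = (2·9 + 1)/(2·1 + 0) = 19/2; p² − 90·q² = 361 − 360 = 1.
  The first convergent with p² − 90·q² = 1 gives the fundamental solution (x₁, y₁) = (19, 2).
Step 2: Apply the recurrence (x_{n+1}, y_{n+1}) = (x₁x_n + 90y₁y_n, x₁y_n + y₁x_n) repeatedly.
  From (x_1, y_1) = (19, 2): x_2 = 19·19 + 90·2·2 = 721; y_2 = 19·2 + 2·19 = 76.
  From (x_2, y_2) = (721, 76): x_3 = 19·721 + 90·2·76 = 27379; y_3 = 19·76 + 2·721 = 2886.
Step 3: Verify x_3² - 90·y_3² = 749609641 - 749609640 = 1 (should be 1). ✓

(x_1, y_1) = (19, 2); (x_3, y_3) = (27379, 2886).


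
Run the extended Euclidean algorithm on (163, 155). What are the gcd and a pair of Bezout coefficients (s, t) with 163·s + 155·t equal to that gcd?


Euclidean algorithm on (163, 155) — divide until remainder is 0:
  163 = 1 · 155 + 8
  155 = 19 · 8 + 3
  8 = 2 · 3 + 2
  3 = 1 · 2 + 1
  2 = 2 · 1 + 0
gcd(163, 155) = 1.
Track Bezout coefficients alongside the remainders: start with r₀ = 163 = a·1 + b·0 (s = 1, t = 0) and r₁ = 155 = a·0 + b·1 (s = 0, t = 1); each new remainder r_{k+1} = r_{k-1} − q_k·r_k inherits s_{k+1} = s_{k-1} − q_k·s_k, t_{k+1} = t_{k-1} − q_k·t_k, so r_k = a·s_k + b·t_k at every step:
  q = 1: r = 8, s = 1 − 1·0 = 1, t = 0 − 1·1 = -1  (check: 163·1 + 155·(-1) = 8)
  q = 19: r = 3, s = 0 − 19·1 = -19, t = 1 − 19·(-1) = 20  (check: 163·(-19) + 155·20 = 3)
  q = 2: r = 2, s = 1 − 2·(-19) = 39, t = -1 − 2·20 = -41  (check: 163·39 + 155·(-41) = 2)
  q = 1: r = 1, s = -19 − 1·39 = -58, t = 20 − 1·(-41) = 61  (check: 163·(-58) + 155·61 = 1)
The row with r = 1 (the gcd) gives the Bezout coefficients s = -58, t = 61.
Result: 163 · (-58) + 155 · (61) = 1.

gcd(163, 155) = 1; s = -58, t = 61 (check: 163·(-58) + 155·61 = 1).


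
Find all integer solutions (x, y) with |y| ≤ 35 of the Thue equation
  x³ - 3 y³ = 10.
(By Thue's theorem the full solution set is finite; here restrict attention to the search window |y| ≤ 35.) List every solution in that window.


The equation is x³ - 3y³ = 10. For fixed y, x³ = 3·y³ + 10, so a solution requires the RHS to be a perfect cube.
Strategy: iterate y from -35 to 35, compute RHS = 3·y³ + 10, and check whether it is a (positive or negative) perfect cube.
Check small values of y:
  y = 0: RHS = 10 is not a perfect cube.
  y = 1: RHS = 13 is not a perfect cube.
  y = -1: RHS = 7 is not a perfect cube.
  y = 2: RHS = 34 is not a perfect cube.
  y = -2: RHS = -14 is not a perfect cube.
  y = 3: RHS = 91 is not a perfect cube.
  y = -3: RHS = -71 is not a perfect cube.
Continuing, at y = 9: RHS = 2197 = (13)³ ⇒ x = 13 works.
Searching the remaining y in |y| ≤ 35 finds no further solutions.
Collected solutions: (13, 9).

Solutions (with |y| ≤ 35): (13, 9).


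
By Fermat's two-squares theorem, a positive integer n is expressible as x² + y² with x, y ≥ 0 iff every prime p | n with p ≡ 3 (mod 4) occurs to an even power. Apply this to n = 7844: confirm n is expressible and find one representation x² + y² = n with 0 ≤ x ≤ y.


Step 1: Factor n = 7844 = 2^2 · 37 · 53.
Step 2: Check the mod-4 condition on each prime factor: 2 = 2 (special); 37 ≡ 1 (mod 4), exponent 1; 53 ≡ 1 (mod 4), exponent 1.
All primes ≡ 3 (mod 4) appear to even exponent (or don't appear), so by the two-squares theorem n IS expressible as a sum of two squares.
Step 3: Build a representation. Group n = k² · m with k = 2 and m = 37 · 53 = 1961 (a product of primes ≡ 1 (mod 4)); a representation of m scales to one of n via (k·x)² + (k·y)² = k²(x² + y²). Each prime p ≡ 1 (mod 4) is itself a sum of two squares; find a² by testing p − a² for a perfect square:
  37: 37 − 1² = 36 = 6² ⇒ 37 = 1² + 6².
  53: 53 − 1² = 52, 53 − 2² = 49 = 7² ⇒ 53 = 2² + 7².
  Combine using the Brahmagupta–Fibonacci identity (a² + b²)(c² + d²) = (ac − bd)² + (ad + bc)² = (ac + bd)² + (ad − bc)²:
  37 · 53 = 1961: from (1² + 6²)(2² + 7²), take (1·2 − 6·7, 1·7 + 6·2) = (2 − 42, 7 + 12) = (-40, 19); dropping signs (only squares matter) gives (40, 19); check 40² + 19² = 1600 + 361 = 1961 ✓.
  Scale by k = 2: (2·40, 2·19) = (80, 38).
Step 4: Order so x ≤ y and verify: 38² + 80² = 1444 + 6400 = 7844 = n. ✓

n = 7844 = 38² + 80² (one valid representation with x ≤ y).


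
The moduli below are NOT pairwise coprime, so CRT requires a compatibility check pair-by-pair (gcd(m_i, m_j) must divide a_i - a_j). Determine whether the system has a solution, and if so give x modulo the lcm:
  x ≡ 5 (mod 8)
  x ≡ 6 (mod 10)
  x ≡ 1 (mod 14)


Moduli 8, 10, 14 are not pairwise coprime, so CRT works modulo lcm(m_i) when all pairwise compatibility conditions hold.
Pairwise compatibility: gcd(m_i, m_j) must divide a_i - a_j for every pair.
Merge one congruence at a time:
  Start: x ≡ 5 (mod 8).
  Combine with x ≡ 6 (mod 10): gcd(8, 10) = 2, and 6 - 5 = 1 is NOT divisible by 2.
    ⇒ system is inconsistent (no integer solution).

No solution (the system is inconsistent).


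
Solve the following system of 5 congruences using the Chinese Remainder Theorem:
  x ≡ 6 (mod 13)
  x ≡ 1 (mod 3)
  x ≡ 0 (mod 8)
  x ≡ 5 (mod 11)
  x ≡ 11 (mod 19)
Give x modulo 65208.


Product of moduli M = 13 · 3 · 8 · 11 · 19 = 65208.
Merge one congruence at a time:
  Start: x ≡ 6 (mod 13).
  Combine with x ≡ 1 (mod 3); new modulus lcm = 39.
    Write x = 6 + 13·t and substitute into x ≡ 1 (mod 3): 13·t ≡ 1 − 6 = -5 (mod 3).
    Reduce coefficients mod 3: 1·t ≡ 1 (mod 3).
    So t ≡ 1 (mod 3).
    Then x = 6 + 13·1 = 19, valid modulo lcm(13, 3) = 39: x ≡ 19 (mod 39).
  Combine with x ≡ 0 (mod 8); new modulus lcm = 312.
    Write x = 19 + 39·t and substitute into x ≡ 0 (mod 8): 39·t ≡ 0 − 19 = -19 (mod 8).
    Reduce coefficients mod 8: 7·t ≡ 5 (mod 8).
    The inverse of 7 mod 8 is 7 (since 7·7 = 49 = 6·8 + 1), so t ≡ 7·5 = 35 ≡ 3 (mod 8).
    Then x = 19 + 39·3 = 136, valid modulo lcm(39, 8) = 312: x ≡ 136 (mod 312).
  Combine with x ≡ 5 (mod 11); new modulus lcm = 3432.
    Write x = 136 + 312·t and substitute into x ≡ 5 (mod 11): 312·t ≡ 5 − 136 = -131 (mod 11).
    Reduce coefficients mod 11: 4·t ≡ 1 (mod 11).
    The inverse of 4 mod 11 is 3 (since 4·3 = 12 = 1·11 + 1), so t ≡ 3·1 = 3 ≡ 3 (mod 11).
    Then x = 136 + 312·3 = 1072, valid modulo lcm(312, 11) = 3432: x ≡ 1072 (mod 3432).
  Combine with x ≡ 11 (mod 19); new modulus lcm = 65208.
    Write x = 1072 + 3432·t and substitute into x ≡ 11 (mod 19): 3432·t ≡ 11 − 1072 = -1061 (mod 19).
    Reduce coefficients mod 19: 12·t ≡ 3 (mod 19).
    The inverse of 12 mod 19 is 8 (since 12·8 = 96 = 5·19 + 1), so t ≡ 8·3 = 24 ≡ 5 (mod 19).
    Then x = 1072 + 3432·5 = 18232, valid modulo lcm(3432, 19) = 65208: x ≡ 18232 (mod 65208).
Verify against each original: 18232 mod 13 = 6, 18232 mod 3 = 1, 18232 mod 8 = 0, 18232 mod 11 = 5, 18232 mod 19 = 11.

x ≡ 18232 (mod 65208).


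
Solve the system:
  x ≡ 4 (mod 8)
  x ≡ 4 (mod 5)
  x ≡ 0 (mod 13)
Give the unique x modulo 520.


Moduli 8, 5, 13 are pairwise coprime; by CRT there is a unique solution modulo M = 8 · 5 · 13 = 520.
Solve pairwise, accumulating the modulus:
  Start with x ≡ 4 (mod 8).
  Combine with x ≡ 4 (mod 5): since gcd(8, 5) = 1, we get a unique residue mod 40.
    Write x = 4 + 8·t and substitute into x ≡ 4 (mod 5): 8·t ≡ 4 − 4 = 0 (mod 5).
    Reduce coefficients mod 5: 3·t ≡ 0 (mod 5).
    The inverse of 3 mod 5 is 2 (since 3·2 = 6 = 1·5 + 1), so t ≡ 2·0 = 0 ≡ 0 (mod 5).
    Then x = 4 + 8·0 = 4, valid modulo lcm(8, 5) = 40: x ≡ 4 (mod 40).
  Combine with x ≡ 0 (mod 13): since gcd(40, 13) = 1, we get a unique residue mod 520.
    Write x = 4 + 40·t and substitute into x ≡ 0 (mod 13): 40·t ≡ 0 − 4 = -4 (mod 13).
    Reduce coefficients mod 13: 1·t ≡ 9 (mod 13).
    So t ≡ 9 (mod 13).
    Then x = 4 + 40·9 = 364, valid modulo lcm(40, 13) = 520: x ≡ 364 (mod 520).
Verify: 364 mod 8 = 4 ✓, 364 mod 5 = 4 ✓, 364 mod 13 = 0 ✓.

x ≡ 364 (mod 520).


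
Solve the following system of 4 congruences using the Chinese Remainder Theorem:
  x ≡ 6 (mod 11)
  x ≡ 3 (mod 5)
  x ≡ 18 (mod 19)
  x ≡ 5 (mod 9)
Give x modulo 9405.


Product of moduli M = 11 · 5 · 19 · 9 = 9405.
Merge one congruence at a time:
  Start: x ≡ 6 (mod 11).
  Combine with x ≡ 3 (mod 5); new modulus lcm = 55.
    Write x = 6 + 11·t and substitute into x ≡ 3 (mod 5): 11·t ≡ 3 − 6 = -3 (mod 5).
    Reduce coefficients mod 5: 1·t ≡ 2 (mod 5).
    So t ≡ 2 (mod 5).
    Then x = 6 + 11·2 = 28, valid modulo lcm(11, 5) = 55: x ≡ 28 (mod 55).
  Combine with x ≡ 18 (mod 19); new modulus lcm = 1045.
    Write x = 28 + 55·t and substitute into x ≡ 18 (mod 19): 55·t ≡ 18 − 28 = -10 (mod 19).
    Reduce coefficients mod 19: 17·t ≡ 9 (mod 19).
    The inverse of 17 mod 19 is 9 (since 17·9 = 153 = 8·19 + 1), so t ≡ 9·9 = 81 ≡ 5 (mod 19).
    Then x = 28 + 55·5 = 303, valid modulo lcm(55, 19) = 1045: x ≡ 303 (mod 1045).
  Combine with x ≡ 5 (mod 9); new modulus lcm = 9405.
    Write x = 303 + 1045·t and substitute into x ≡ 5 (mod 9): 1045·t ≡ 5 − 303 = -298 (mod 9).
    Reduce coefficients mod 9: 1·t ≡ 8 (mod 9).
    So t ≡ 8 (mod 9).
    Then x = 303 + 1045·8 = 8663, valid modulo lcm(1045, 9) = 9405: x ≡ 8663 (mod 9405).
Verify against each original: 8663 mod 11 = 6, 8663 mod 5 = 3, 8663 mod 19 = 18, 8663 mod 9 = 5.

x ≡ 8663 (mod 9405).


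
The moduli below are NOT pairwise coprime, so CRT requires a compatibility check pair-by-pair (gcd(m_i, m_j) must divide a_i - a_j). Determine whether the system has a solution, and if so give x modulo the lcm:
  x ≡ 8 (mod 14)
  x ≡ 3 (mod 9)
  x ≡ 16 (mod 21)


Moduli 14, 9, 21 are not pairwise coprime, so CRT works modulo lcm(m_i) when all pairwise compatibility conditions hold.
Pairwise compatibility: gcd(m_i, m_j) must divide a_i - a_j for every pair.
Merge one congruence at a time:
  Start: x ≡ 8 (mod 14).
  Combine with x ≡ 3 (mod 9): gcd(14, 9) = 1; 3 - 8 = -5, which IS divisible by 1, so compatible.
    Write x = 8 + 14·t and substitute into x ≡ 3 (mod 9): 14·t ≡ 3 − 8 = -5 (mod 9).
    Reduce coefficients mod 9: 5·t ≡ 4 (mod 9).
    The inverse of 5 mod 9 is 2 (since 5·2 = 10 = 1·9 + 1), so t ≡ 2·4 = 8 ≡ 8 (mod 9).
    Then x = 8 + 14·8 = 120, valid modulo lcm(14, 9) = 126: x ≡ 120 (mod 126).
  Combine with x ≡ 16 (mod 21): gcd(126, 21) = 21, and 16 - 120 = -104 is NOT divisible by 21.
    ⇒ system is inconsistent (no integer solution).

No solution (the system is inconsistent).


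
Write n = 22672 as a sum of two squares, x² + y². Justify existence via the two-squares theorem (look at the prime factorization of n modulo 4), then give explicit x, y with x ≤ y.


Step 1: Factor n = 22672 = 2^4 · 13 · 109.
Step 2: Check the mod-4 condition on each prime factor: 2 = 2 (special); 13 ≡ 1 (mod 4), exponent 1; 109 ≡ 1 (mod 4), exponent 1.
All primes ≡ 3 (mod 4) appear to even exponent (or don't appear), so by the two-squares theorem n IS expressible as a sum of two squares.
Step 3: Build a representation. Group n = k² · m with k = 4 and m = 13 · 109 = 1417 (a product of primes ≡ 1 (mod 4)); a representation of m scales to one of n via (k·x)² + (k·y)² = k²(x² + y²). Each prime p ≡ 1 (mod 4) is itself a sum of two squares; find a² by testing p − a² for a perfect square:
  13: 13 − 1² = 12, 13 − 2² = 9 = 3² ⇒ 13 = 2² + 3².
  109: 109 − 1² = 108, 109 − 2² = 105, 109 − 3² = 100 = 10² ⇒ 109 = 3² + 10².
  Combine using the Brahmagupta–Fibonacci identity (a² + b²)(c² + d²) = (ac − bd)² + (ad + bc)² = (ac + bd)² + (ad − bc)²:
  13 · 109 = 1417: from (2² + 3²)(3² + 10²), take (2·3 − 3·10, 2·10 + 3·3) = (6 − 30, 20 + 9) = (-24, 29); dropping signs (only squares matter) gives (24, 29); check 24² + 29² = 576 + 841 = 1417 ✓.
  Scale by k = 4: (4·24, 4·29) = (96, 116).
Step 4: Order so x ≤ y and verify: 96² + 116² = 9216 + 13456 = 22672 = n. ✓

n = 22672 = 96² + 116² (one valid representation with x ≤ y).


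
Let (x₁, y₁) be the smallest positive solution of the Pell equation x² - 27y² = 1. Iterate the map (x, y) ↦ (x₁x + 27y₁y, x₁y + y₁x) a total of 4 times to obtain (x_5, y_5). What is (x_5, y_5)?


Step 1: Find the fundamental solution (x₁, y₁) of x² - 27y² = 1.
  Expand √27 as a continued fraction. a₀ = ⌊√27⌋ = 5; iterate m_{k+1} = d_k·a_k − m_k, d_{k+1} = (27 − m_{k+1}²)/d_k, a_{k+1} = ⌊(a₀ + m_{k+1})/d_{k+1}⌋ (starting m₀ = 0, d₀ = 1), with convergents p_k = a_k·p_{k-1} + p_{k-2}, q_k = a_k·q_{k-1} + q_{k-2} (p₋₁ = 1, q₋₁ = 0):
  k = 0: a₀ = 5; p₀/q₀ = 5/1; p₀² − 27·q₀² = 25 − 27 = -2.
  k = 1: m = 5, d = 2, a = ⌊(5 + 5)/2⌋ = 5; p/q = (5·5 + 1)/(5·1 + 0) = 26/5; p² − 27·q² = 676 − 675 = 1.
  The first convergent with p² − 27·q² = 1 gives the fundamental solution (x₁, y₁) = (26, 5).
Step 2: Apply the recurrence (x_{n+1}, y_{n+1}) = (x₁x_n + 27y₁y_n, x₁y_n + y₁x_n) repeatedly.
  From (x_1, y_1) = (26, 5): x_2 = 26·26 + 27·5·5 = 1351; y_2 = 26·5 + 5·26 = 260.
  From (x_2, y_2) = (1351, 260): x_3 = 26·1351 + 27·5·260 = 70226; y_3 = 26·260 + 5·1351 = 13515.
  From (x_3, y_3) = (70226, 13515): x_4 = 26·70226 + 27·5·13515 = 3650401; y_4 = 26·13515 + 5·70226 = 702520.
  From (x_4, y_4) = (3650401, 702520): x_5 = 26·3650401 + 27·5·702520 = 189750626; y_5 = 26·702520 + 5·3650401 = 36517525.
Step 3: Verify x_5² - 27·y_5² = 36005300067391876 - 36005300067391875 = 1 (should be 1). ✓

(x_1, y_1) = (26, 5); (x_5, y_5) = (189750626, 36517525).


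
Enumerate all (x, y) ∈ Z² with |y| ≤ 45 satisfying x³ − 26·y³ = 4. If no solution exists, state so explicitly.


The equation is x³ - 26y³ = 4. For fixed y, x³ = 26·y³ + 4, so a solution requires the RHS to be a perfect cube.
Strategy: iterate y from -45 to 45, compute RHS = 26·y³ + 4, and check whether it is a (positive or negative) perfect cube.
Check small values of y:
  y = 0: RHS = 4 is not a perfect cube.
  y = 1: RHS = 30 is not a perfect cube.
  y = -1: RHS = -22 is not a perfect cube.
  y = 2: RHS = 212 is not a perfect cube.
  y = -2: RHS = -204 is not a perfect cube.
  y = 3: RHS = 706 is not a perfect cube.
  y = -3: RHS = -698 is not a perfect cube.
Continuing the search up to |y| = 45 finds no solutions either.
No (x, y) in the scanned range satisfies the equation.

No integer solutions with |y| ≤ 45.


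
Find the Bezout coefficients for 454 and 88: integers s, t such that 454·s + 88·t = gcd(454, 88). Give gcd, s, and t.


Euclidean algorithm on (454, 88) — divide until remainder is 0:
  454 = 5 · 88 + 14
  88 = 6 · 14 + 4
  14 = 3 · 4 + 2
  4 = 2 · 2 + 0
gcd(454, 88) = 2.
Track Bezout coefficients alongside the remainders: start with r₀ = 454 = a·1 + b·0 (s = 1, t = 0) and r₁ = 88 = a·0 + b·1 (s = 0, t = 1); each new remainder r_{k+1} = r_{k-1} − q_k·r_k inherits s_{k+1} = s_{k-1} − q_k·s_k, t_{k+1} = t_{k-1} − q_k·t_k, so r_k = a·s_k + b·t_k at every step:
  q = 5: r = 14, s = 1 − 5·0 = 1, t = 0 − 5·1 = -5  (check: 454·1 + 88·(-5) = 14)
  q = 6: r = 4, s = 0 − 6·1 = -6, t = 1 − 6·(-5) = 31  (check: 454·(-6) + 88·31 = 4)
  q = 3: r = 2, s = 1 − 3·(-6) = 19, t = -5 − 3·31 = -98  (check: 454·19 + 88·(-98) = 2)
The row with r = 2 (the gcd) gives the Bezout coefficients s = 19, t = -98.
Result: 454 · (19) + 88 · (-98) = 2.

gcd(454, 88) = 2; s = 19, t = -98 (check: 454·19 + 88·(-98) = 2).


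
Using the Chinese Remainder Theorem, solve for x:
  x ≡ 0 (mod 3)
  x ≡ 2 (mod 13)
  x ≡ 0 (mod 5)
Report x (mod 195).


Moduli 3, 13, 5 are pairwise coprime; by CRT there is a unique solution modulo M = 3 · 13 · 5 = 195.
Solve pairwise, accumulating the modulus:
  Start with x ≡ 0 (mod 3).
  Combine with x ≡ 2 (mod 13): since gcd(3, 13) = 1, we get a unique residue mod 39.
    Write x = 0 + 3·t and substitute into x ≡ 2 (mod 13): 3·t ≡ 2 − 0 = 2 (mod 13).
    The inverse of 3 mod 13 is 9 (since 3·9 = 27 = 2·13 + 1), so t ≡ 9·2 = 18 ≡ 5 (mod 13).
    Then x = 0 + 3·5 = 15, valid modulo lcm(3, 13) = 39: x ≡ 15 (mod 39).
  Combine with x ≡ 0 (mod 5): since gcd(39, 5) = 1, we get a unique residue mod 195.
    Write x = 15 + 39·t and substitute into x ≡ 0 (mod 5): 39·t ≡ 0 − 15 = -15 (mod 5).
    Reduce coefficients mod 5: 4·t ≡ 0 (mod 5).
    The inverse of 4 mod 5 is 4 (since 4·4 = 16 = 3·5 + 1), so t ≡ 4·0 = 0 ≡ 0 (mod 5).
    Then x = 15 + 39·0 = 15, valid modulo lcm(39, 5) = 195: x ≡ 15 (mod 195).
Verify: 15 mod 3 = 0 ✓, 15 mod 13 = 2 ✓, 15 mod 5 = 0 ✓.

x ≡ 15 (mod 195).


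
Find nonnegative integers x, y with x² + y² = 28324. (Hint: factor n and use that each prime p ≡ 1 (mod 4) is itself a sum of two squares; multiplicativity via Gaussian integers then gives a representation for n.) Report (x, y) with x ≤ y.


Step 1: Factor n = 28324 = 2^2 · 73 · 97.
Step 2: Check the mod-4 condition on each prime factor: 2 = 2 (special); 73 ≡ 1 (mod 4), exponent 1; 97 ≡ 1 (mod 4), exponent 1.
All primes ≡ 3 (mod 4) appear to even exponent (or don't appear), so by the two-squares theorem n IS expressible as a sum of two squares.
Step 3: Build a representation. Group n = k² · m with k = 2 and m = 73 · 97 = 7081 (a product of primes ≡ 1 (mod 4)); a representation of m scales to one of n via (k·x)² + (k·y)² = k²(x² + y²). Each prime p ≡ 1 (mod 4) is itself a sum of two squares; find a² by testing p − a² for a perfect square:
  73: 73 − 1² = 72, 73 − 2² = 69, 73 − 3² = 64 = 8² ⇒ 73 = 3² + 8².
  97: 97 − 1² = 96, 97 − 2² = 93, 97 − 3² = 88, 97 − 4² = 81 = 9² ⇒ 97 = 4² + 9².
  Combine using the Brahmagupta–Fibonacci identity (a² + b²)(c² + d²) = (ac − bd)² + (ad + bc)² = (ac + bd)² + (ad − bc)²:
  73 · 97 = 7081: from (3² + 8²)(4² + 9²), take (3·4 − 8·9, 3·9 + 8·4) = (12 − 72, 27 + 32) = (-60, 59); dropping signs (only squares matter) gives (60, 59); check 60² + 59² = 3600 + 3481 = 7081 ✓.
  Scale by k = 2: (2·60, 2·59) = (120, 118).
Step 4: Order so x ≤ y and verify: 118² + 120² = 13924 + 14400 = 28324 = n. ✓

n = 28324 = 118² + 120² (one valid representation with x ≤ y).


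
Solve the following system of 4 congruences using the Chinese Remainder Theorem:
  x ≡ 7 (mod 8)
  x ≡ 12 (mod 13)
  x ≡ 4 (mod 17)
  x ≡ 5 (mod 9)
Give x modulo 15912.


Product of moduli M = 8 · 13 · 17 · 9 = 15912.
Merge one congruence at a time:
  Start: x ≡ 7 (mod 8).
  Combine with x ≡ 12 (mod 13); new modulus lcm = 104.
    Write x = 7 + 8·t and substitute into x ≡ 12 (mod 13): 8·t ≡ 12 − 7 = 5 (mod 13).
    The inverse of 8 mod 13 is 5 (since 8·5 = 40 = 3·13 + 1), so t ≡ 5·5 = 25 ≡ 12 (mod 13).
    Then x = 7 + 8·12 = 103, valid modulo lcm(8, 13) = 104: x ≡ 103 (mod 104).
  Combine with x ≡ 4 (mod 17); new modulus lcm = 1768.
    Write x = 103 + 104·t and substitute into x ≡ 4 (mod 17): 104·t ≡ 4 − 103 = -99 (mod 17).
    Reduce coefficients mod 17: 2·t ≡ 3 (mod 17).
    The inverse of 2 mod 17 is 9 (since 2·9 = 18 = 1·17 + 1), so t ≡ 9·3 = 27 ≡ 10 (mod 17).
    Then x = 103 + 104·10 = 1143, valid modulo lcm(104, 17) = 1768: x ≡ 1143 (mod 1768).
  Combine with x ≡ 5 (mod 9); new modulus lcm = 15912.
    Write x = 1143 + 1768·t and substitute into x ≡ 5 (mod 9): 1768·t ≡ 5 − 1143 = -1138 (mod 9).
    Reduce coefficients mod 9: 4·t ≡ 5 (mod 9).
    The inverse of 4 mod 9 is 7 (since 4·7 = 28 = 3·9 + 1), so t ≡ 7·5 = 35 ≡ 8 (mod 9).
    Then x = 1143 + 1768·8 = 15287, valid modulo lcm(1768, 9) = 15912: x ≡ 15287 (mod 15912).
Verify against each original: 15287 mod 8 = 7, 15287 mod 13 = 12, 15287 mod 17 = 4, 15287 mod 9 = 5.

x ≡ 15287 (mod 15912).


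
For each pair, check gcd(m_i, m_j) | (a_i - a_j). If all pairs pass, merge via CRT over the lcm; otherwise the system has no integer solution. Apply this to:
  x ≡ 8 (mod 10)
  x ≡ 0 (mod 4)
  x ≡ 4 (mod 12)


Moduli 10, 4, 12 are not pairwise coprime, so CRT works modulo lcm(m_i) when all pairwise compatibility conditions hold.
Pairwise compatibility: gcd(m_i, m_j) must divide a_i - a_j for every pair.
Merge one congruence at a time:
  Start: x ≡ 8 (mod 10).
  Combine with x ≡ 0 (mod 4): gcd(10, 4) = 2; 0 - 8 = -8, which IS divisible by 2, so compatible.
    Write x = 8 + 10·t and substitute into x ≡ 0 (mod 4): 10·t ≡ 0 − 8 = -8 (mod 4).
    Divide the congruence (and modulus) by g = 2: 5·t ≡ -4 (mod 2).
    Reduce coefficients mod 2: 1·t ≡ 0 (mod 2).
    So t ≡ 0 (mod 2).
    Then x = 8 + 10·0 = 8, valid modulo lcm(10, 4) = 20: x ≡ 8 (mod 20).
  Combine with x ≡ 4 (mod 12): gcd(20, 12) = 4; 4 - 8 = -4, which IS divisible by 4, so compatible.
    Write x = 8 + 20·t and substitute into x ≡ 4 (mod 12): 20·t ≡ 4 − 8 = -4 (mod 12).
    Divide the congruence (and modulus) by g = 4: 5·t ≡ -1 (mod 3).
    Reduce coefficients mod 3: 2·t ≡ 2 (mod 3).
    The inverse of 2 mod 3 is 2 (since 2·2 = 4 = 1·3 + 1), so t ≡ 2·2 = 4 ≡ 1 (mod 3).
    Then x = 8 + 20·1 = 28, valid modulo lcm(20, 12) = 60: x ≡ 28 (mod 60).
Verify: 28 mod 10 = 8, 28 mod 4 = 0, 28 mod 12 = 4.

x ≡ 28 (mod 60).


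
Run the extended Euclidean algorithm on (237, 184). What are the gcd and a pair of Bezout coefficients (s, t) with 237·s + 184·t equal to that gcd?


Euclidean algorithm on (237, 184) — divide until remainder is 0:
  237 = 1 · 184 + 53
  184 = 3 · 53 + 25
  53 = 2 · 25 + 3
  25 = 8 · 3 + 1
  3 = 3 · 1 + 0
gcd(237, 184) = 1.
Track Bezout coefficients alongside the remainders: start with r₀ = 237 = a·1 + b·0 (s = 1, t = 0) and r₁ = 184 = a·0 + b·1 (s = 0, t = 1); each new remainder r_{k+1} = r_{k-1} − q_k·r_k inherits s_{k+1} = s_{k-1} − q_k·s_k, t_{k+1} = t_{k-1} − q_k·t_k, so r_k = a·s_k + b·t_k at every step:
  q = 1: r = 53, s = 1 − 1·0 = 1, t = 0 − 1·1 = -1  (check: 237·1 + 184·(-1) = 53)
  q = 3: r = 25, s = 0 − 3·1 = -3, t = 1 − 3·(-1) = 4  (check: 237·(-3) + 184·4 = 25)
  q = 2: r = 3, s = 1 − 2·(-3) = 7, t = -1 − 2·4 = -9  (check: 237·7 + 184·(-9) = 3)
  q = 8: r = 1, s = -3 − 8·7 = -59, t = 4 − 8·(-9) = 76  (check: 237·(-59) + 184·76 = 1)
The row with r = 1 (the gcd) gives the Bezout coefficients s = -59, t = 76.
Result: 237 · (-59) + 184 · (76) = 1.

gcd(237, 184) = 1; s = -59, t = 76 (check: 237·(-59) + 184·76 = 1).


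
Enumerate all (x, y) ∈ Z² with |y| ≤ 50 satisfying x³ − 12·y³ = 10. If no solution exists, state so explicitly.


The equation is x³ - 12y³ = 10. For fixed y, x³ = 12·y³ + 10, so a solution requires the RHS to be a perfect cube.
Strategy: iterate y from -50 to 50, compute RHS = 12·y³ + 10, and check whether it is a (positive or negative) perfect cube.
Check small values of y:
  y = 0: RHS = 10 is not a perfect cube.
  y = 1: RHS = 22 is not a perfect cube.
  y = -1: RHS = -2 is not a perfect cube.
  y = 2: RHS = 106 is not a perfect cube.
  y = -2: RHS = -86 is not a perfect cube.
  y = 3: RHS = 334 is not a perfect cube.
  y = -3: RHS = -314 is not a perfect cube.
Continuing the search up to |y| = 50 finds no solutions either.
No (x, y) in the scanned range satisfies the equation.

No integer solutions with |y| ≤ 50.


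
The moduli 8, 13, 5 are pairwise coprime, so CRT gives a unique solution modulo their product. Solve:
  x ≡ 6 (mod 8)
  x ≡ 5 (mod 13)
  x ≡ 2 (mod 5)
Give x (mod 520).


Moduli 8, 13, 5 are pairwise coprime; by CRT there is a unique solution modulo M = 8 · 13 · 5 = 520.
Solve pairwise, accumulating the modulus:
  Start with x ≡ 6 (mod 8).
  Combine with x ≡ 5 (mod 13): since gcd(8, 13) = 1, we get a unique residue mod 104.
    Write x = 6 + 8·t and substitute into x ≡ 5 (mod 13): 8·t ≡ 5 − 6 = -1 (mod 13).
    Reduce coefficients mod 13: 8·t ≡ 12 (mod 13).
    The inverse of 8 mod 13 is 5 (since 8·5 = 40 = 3·13 + 1), so t ≡ 5·12 = 60 ≡ 8 (mod 13).
    Then x = 6 + 8·8 = 70, valid modulo lcm(8, 13) = 104: x ≡ 70 (mod 104).
  Combine with x ≡ 2 (mod 5): since gcd(104, 5) = 1, we get a unique residue mod 520.
    Write x = 70 + 104·t and substitute into x ≡ 2 (mod 5): 104·t ≡ 2 − 70 = -68 (mod 5).
    Reduce coefficients mod 5: 4·t ≡ 2 (mod 5).
    The inverse of 4 mod 5 is 4 (since 4·4 = 16 = 3·5 + 1), so t ≡ 4·2 = 8 ≡ 3 (mod 5).
    Then x = 70 + 104·3 = 382, valid modulo lcm(104, 5) = 520: x ≡ 382 (mod 520).
Verify: 382 mod 8 = 6 ✓, 382 mod 13 = 5 ✓, 382 mod 5 = 2 ✓.

x ≡ 382 (mod 520).


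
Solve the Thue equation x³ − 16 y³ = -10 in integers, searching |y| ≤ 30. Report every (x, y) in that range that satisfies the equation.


The equation is x³ - 16y³ = -10. For fixed y, x³ = 16·y³ − 10, so a solution requires the RHS to be a perfect cube.
Strategy: iterate y from -30 to 30, compute RHS = 16·y³ − 10, and check whether it is a (positive or negative) perfect cube.
Check small values of y:
  y = 0: RHS = -10 is not a perfect cube.
  y = 1: RHS = 6 is not a perfect cube.
  y = -1: RHS = -26 is not a perfect cube.
  y = 2: RHS = 118 is not a perfect cube.
  y = -2: RHS = -138 is not a perfect cube.
  y = 3: RHS = 422 is not a perfect cube.
  y = -3: RHS = -442 is not a perfect cube.
Continuing the search up to |y| = 30 finds no solutions either.
No (x, y) in the scanned range satisfies the equation.

No integer solutions with |y| ≤ 30.


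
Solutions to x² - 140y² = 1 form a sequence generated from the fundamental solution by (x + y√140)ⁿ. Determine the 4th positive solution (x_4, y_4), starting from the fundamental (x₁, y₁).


Step 1: Find the fundamental solution (x₁, y₁) of x² - 140y² = 1.
  Expand √140 as a continued fraction. a₀ = ⌊√140⌋ = 11; iterate m_{k+1} = d_k·a_k − m_k, d_{k+1} = (140 − m_{k+1}²)/d_k, a_{k+1} = ⌊(a₀ + m_{k+1})/d_{k+1}⌋ (starting m₀ = 0, d₀ = 1), with convergents p_k = a_k·p_{k-1} + p_{k-2}, q_k = a_k·q_{k-1} + q_{k-2} (p₋₁ = 1, q₋₁ = 0):
  k = 0: a₀ = 11; p₀/q₀ = 11/1; p₀² − 140·q₀² = 121 − 140 = -19.
  k = 1: m = 11, d = 19, a = ⌊(11 + 11)/19⌋ = 1; p/q = (1·11 + 1)/(1·1 + 0) = 12/1; p² − 140·q² = 144 − 140 = 4.
  k = 2: m = 8, d = 4, a = ⌊(11 + 8)/4⌋ = 4; p/q = (4·12 + 11)/(4·1 + 1) = 59/5; p² − 140·q² = 3481 − 3500 = -19.
  k = 3: m = 8, d = 19, a = ⌊(11 + 8)/19⌋ = 1; p/q = (1·59 + 12)/(1·5 + 1) = 71/6; p² − 140·q² = 5041 − 5040 = 1.
  The first convergent with p² − 140·q² = 1 gives the fundamental solution (x₁, y₁) = (71, 6).
Step 2: Apply the recurrence (x_{n+1}, y_{n+1}) = (x₁x_n + 140y₁y_n, x₁y_n + y₁x_n) repeatedly.
  From (x_1, y_1) = (71, 6): x_2 = 71·71 + 140·6·6 = 10081; y_2 = 71·6 + 6·71 = 852.
  From (x_2, y_2) = (10081, 852): x_3 = 71·10081 + 140·6·852 = 1431431; y_3 = 71·852 + 6·10081 = 120978.
  From (x_3, y_3) = (1431431, 120978): x_4 = 71·1431431 + 140·6·120978 = 203253121; y_4 = 71·120978 + 6·1431431 = 17178024.
Step 3: Verify x_4² - 140·y_4² = 41311831196240641 - 41311831196240640 = 1 (should be 1). ✓

(x_1, y_1) = (71, 6); (x_4, y_4) = (203253121, 17178024).


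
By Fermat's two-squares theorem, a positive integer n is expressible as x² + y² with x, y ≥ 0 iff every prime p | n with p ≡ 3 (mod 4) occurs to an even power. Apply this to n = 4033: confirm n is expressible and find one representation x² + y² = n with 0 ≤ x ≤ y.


Step 1: Factor n = 4033 = 37 · 109.
Step 2: Check the mod-4 condition on each prime factor: 37 ≡ 1 (mod 4), exponent 1; 109 ≡ 1 (mod 4), exponent 1.
All primes ≡ 3 (mod 4) appear to even exponent (or don't appear), so by the two-squares theorem n IS expressible as a sum of two squares.
Step 3: Build a representation. Here n = 37 · 109 is a product of primes ≡ 1 (mod 4). Each prime p ≡ 1 (mod 4) is itself a sum of two squares; find a² by testing p − a² for a perfect square:
  37: 37 − 1² = 36 = 6² ⇒ 37 = 1² + 6².
  109: 109 − 1² = 108, 109 − 2² = 105, 109 − 3² = 100 = 10² ⇒ 109 = 3² + 10².
  Combine using the Brahmagupta–Fibonacci identity (a² + b²)(c² + d²) = (ac − bd)² + (ad + bc)² = (ac + bd)² + (ad − bc)²:
  37 · 109 = 4033: from (1² + 6²)(3² + 10²), take (1·3 − 6·10, 1·10 + 6·3) = (3 − 60, 10 + 18) = (-57, 28); dropping signs (only squares matter) gives (57, 28); check 57² + 28² = 3249 + 784 = 4033 ✓.
Step 4: Order so x ≤ y and verify: 28² + 57² = 784 + 3249 = 4033 = n. ✓

n = 4033 = 28² + 57² (one valid representation with x ≤ y).
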